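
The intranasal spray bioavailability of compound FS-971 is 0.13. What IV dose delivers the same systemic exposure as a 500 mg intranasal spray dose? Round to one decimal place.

D_iv = 65.0 mg

Systemic exposure from an extravascular dose = F × D_ev, so the equivalent IV dose is F × D_ev.
D_iv = F × D_ev = 0.13 × 500 = 65 mg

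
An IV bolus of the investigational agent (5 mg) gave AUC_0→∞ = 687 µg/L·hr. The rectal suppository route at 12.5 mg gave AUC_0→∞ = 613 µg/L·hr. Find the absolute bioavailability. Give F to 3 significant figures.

F = (AUC_ev / D_ev) / (AUC_iv / D_iv)
  = (613/12.5) / (687/5)
  = 49.04 / 137.4 = 0.3569

F = 0.357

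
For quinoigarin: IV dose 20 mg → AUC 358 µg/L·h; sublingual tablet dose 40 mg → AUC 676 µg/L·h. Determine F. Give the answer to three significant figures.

F = 0.944

F = (AUC_ev / D_ev) / (AUC_iv / D_iv)
  = (676/40) / (358/20)
  = 16.9 / 17.9 = 0.9441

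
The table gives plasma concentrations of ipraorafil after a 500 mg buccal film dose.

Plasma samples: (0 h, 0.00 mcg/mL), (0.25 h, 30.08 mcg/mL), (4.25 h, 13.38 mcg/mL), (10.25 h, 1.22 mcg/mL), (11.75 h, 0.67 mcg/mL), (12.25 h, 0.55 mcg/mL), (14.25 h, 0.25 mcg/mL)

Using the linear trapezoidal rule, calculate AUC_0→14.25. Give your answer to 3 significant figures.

Trapezoidal AUC_0→14.25:
  [0→0.25]: (0.00+30.08)/2 × 0.25 = 3.76
  [0.25→4.25]: (30.08+13.38)/2 × 4 = 86.92
  [4.25→10.25]: (13.38+1.22)/2 × 6 = 43.8
  [10.25→11.75]: (1.22+0.67)/2 × 1.5 = 1.4175
  [11.75→12.25]: (0.67+0.55)/2 × 0.5 = 0.305
  [12.25→14.25]: (0.55+0.25)/2 × 2 = 0.8
  Sum = 137.0025 mcg/mL·h

AUC = 137 mcg/mL·h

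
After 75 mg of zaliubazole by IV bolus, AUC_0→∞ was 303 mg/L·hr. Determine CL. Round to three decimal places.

CL = 0.248 L/hr

CL = Dose_iv / AUC_0→∞
   = 75 / 303 = 0.247525 L/hr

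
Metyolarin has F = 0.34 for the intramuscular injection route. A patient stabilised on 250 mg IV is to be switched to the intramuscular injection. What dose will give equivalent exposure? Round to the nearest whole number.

D_intramuscular = 735 mg

For equal systemic exposure: F × D_ev = D_iv
D_ev = D_iv / F = 250 / 0.34 = 735.294 mg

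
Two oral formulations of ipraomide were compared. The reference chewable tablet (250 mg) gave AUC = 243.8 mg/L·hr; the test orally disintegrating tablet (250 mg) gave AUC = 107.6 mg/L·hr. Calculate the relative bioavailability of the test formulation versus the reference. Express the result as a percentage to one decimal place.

F_rel = 44.1%

F_rel = (AUC_test/D_test) / (AUC_ref/D_ref)
      = (107.6/250) / (243.8/250)
      = 0.4304 / 0.9752 = 0.4413 = 44.13%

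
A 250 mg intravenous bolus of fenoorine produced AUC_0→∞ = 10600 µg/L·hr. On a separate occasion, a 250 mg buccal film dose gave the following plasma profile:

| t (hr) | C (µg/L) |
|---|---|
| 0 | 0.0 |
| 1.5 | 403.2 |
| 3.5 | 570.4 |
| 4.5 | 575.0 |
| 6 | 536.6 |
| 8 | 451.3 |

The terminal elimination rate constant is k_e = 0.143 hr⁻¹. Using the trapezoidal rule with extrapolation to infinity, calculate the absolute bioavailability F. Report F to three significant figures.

F = 0.644

Trapezoidal AUC_0→8 (buccal film):
  [0→1.5]: (0.0+403.2)/2 × 1.5 = 302.4
  [1.5→3.5]: (403.2+570.4)/2 × 2 = 973.6
  [3.5→4.5]: (570.4+575.0)/2 × 1 = 572.7
  [4.5→6]: (575.0+536.6)/2 × 1.5 = 833.7
  [6→8]: (536.6+451.3)/2 × 2 = 987.9
  Sum = 3670.3 µg/L·hr
Tail: C_last/k_e = 451.3/0.143 = 3155.944
AUC_0→∞ (buccal film) = 3670.3 + 3155.944 = 6826.244 µg/L·hr
F = (AUC_ev/D_ev)/(AUC_iv/D_iv) = (6826.244/250)/(10600/250) = 27.304976/42.4 = 0.6440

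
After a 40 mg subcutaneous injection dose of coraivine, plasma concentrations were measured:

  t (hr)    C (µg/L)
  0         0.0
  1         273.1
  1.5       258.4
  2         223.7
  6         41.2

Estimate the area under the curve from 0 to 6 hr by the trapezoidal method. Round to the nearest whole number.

AUC = 920 µg/L·hr

Trapezoidal AUC_0→6:
  [0→1]: (0.0+273.1)/2 × 1 = 136.55
  [1→1.5]: (273.1+258.4)/2 × 0.5 = 132.875
  [1.5→2]: (258.4+223.7)/2 × 0.5 = 120.525
  [2→6]: (223.7+41.2)/2 × 4 = 529.8
  Sum = 919.75 µg/L·hr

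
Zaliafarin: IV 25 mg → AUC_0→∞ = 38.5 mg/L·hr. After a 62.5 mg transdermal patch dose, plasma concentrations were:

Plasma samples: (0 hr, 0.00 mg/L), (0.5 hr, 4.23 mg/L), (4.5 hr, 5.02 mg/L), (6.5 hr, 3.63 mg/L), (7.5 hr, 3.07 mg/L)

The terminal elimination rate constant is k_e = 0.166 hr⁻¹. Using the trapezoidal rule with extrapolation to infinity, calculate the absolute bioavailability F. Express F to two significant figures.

F = 0.52

Trapezoidal AUC_0→7.5 (transdermal patch):
  [0→0.5]: (0.00+4.23)/2 × 0.5 = 1.0575
  [0.5→4.5]: (4.23+5.02)/2 × 4 = 18.5
  [4.5→6.5]: (5.02+3.63)/2 × 2 = 8.65
  [6.5→7.5]: (3.63+3.07)/2 × 1 = 3.35
  Sum = 31.5575 mg/L·hr
Tail: C_last/k_e = 3.07/0.166 = 18.494
AUC_0→∞ (transdermal patch) = 31.5575 + 18.494 = 50.0515 mg/L·hr
F = (AUC_ev/D_ev)/(AUC_iv/D_iv) = (50.0515/62.5)/(38.5/25) = 0.800824/1.54 = 0.5200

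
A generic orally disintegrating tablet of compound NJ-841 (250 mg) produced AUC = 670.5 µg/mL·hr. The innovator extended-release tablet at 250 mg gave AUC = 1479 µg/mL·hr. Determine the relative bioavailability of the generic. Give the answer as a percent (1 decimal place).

F_rel = 45.3%

F_rel = (AUC_test/D_test) / (AUC_ref/D_ref)
      = (670.5/250) / (1479/250)
      = 2.682 / 5.916 = 0.4533 = 45.33%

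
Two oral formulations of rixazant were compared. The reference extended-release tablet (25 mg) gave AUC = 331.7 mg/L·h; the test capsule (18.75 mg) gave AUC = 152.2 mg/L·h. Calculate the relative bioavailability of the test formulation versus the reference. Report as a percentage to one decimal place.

F_rel = (AUC_test/D_test) / (AUC_ref/D_ref)
      = (152.2/18.75) / (331.7/25)
      = 8.11733 / 13.268 = 0.6118 = 61.18%

F_rel = 61.2%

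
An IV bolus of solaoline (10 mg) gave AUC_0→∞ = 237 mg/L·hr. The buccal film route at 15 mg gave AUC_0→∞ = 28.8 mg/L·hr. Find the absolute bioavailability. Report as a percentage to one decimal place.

F = 8.1%

F = (AUC_ev / D_ev) / (AUC_iv / D_iv)
  = (28.8/15) / (237/10)
  = 1.92 / 23.7 = 0.0810
  = 8.10%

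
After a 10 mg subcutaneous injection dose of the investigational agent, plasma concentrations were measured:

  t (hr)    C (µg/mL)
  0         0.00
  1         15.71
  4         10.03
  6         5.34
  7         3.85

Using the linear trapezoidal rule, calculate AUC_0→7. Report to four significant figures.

Trapezoidal AUC_0→7:
  [0→1]: (0.00+15.71)/2 × 1 = 7.855
  [1→4]: (15.71+10.03)/2 × 3 = 38.61
  [4→6]: (10.03+5.34)/2 × 2 = 15.37
  [6→7]: (5.34+3.85)/2 × 1 = 4.595
  Sum = 66.43 µg/mL·hr

AUC = 66.43 µg/mL·hr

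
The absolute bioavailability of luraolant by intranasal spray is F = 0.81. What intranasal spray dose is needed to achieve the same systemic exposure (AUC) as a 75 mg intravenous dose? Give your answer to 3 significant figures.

D_intranasal = 92.6 mg

For equal systemic exposure: F × D_ev = D_iv
D_ev = D_iv / F = 75 / 0.81 = 92.5926 mg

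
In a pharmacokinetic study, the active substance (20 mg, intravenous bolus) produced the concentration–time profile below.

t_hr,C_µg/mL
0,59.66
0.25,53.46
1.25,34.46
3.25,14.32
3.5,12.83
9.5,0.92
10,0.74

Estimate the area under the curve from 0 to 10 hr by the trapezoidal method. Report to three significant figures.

Trapezoidal AUC_0→10:
  [0→0.25]: (59.66+53.46)/2 × 0.25 = 14.14
  [0.25→1.25]: (53.46+34.46)/2 × 1 = 43.96
  [1.25→3.25]: (34.46+14.32)/2 × 2 = 48.78
  [3.25→3.5]: (14.32+12.83)/2 × 0.25 = 3.39375
  [3.5→9.5]: (12.83+0.92)/2 × 6 = 41.25
  [9.5→10]: (0.92+0.74)/2 × 0.5 = 0.415
  Sum = 151.93875 µg/mL·hr

AUC = 152 µg/mL·hr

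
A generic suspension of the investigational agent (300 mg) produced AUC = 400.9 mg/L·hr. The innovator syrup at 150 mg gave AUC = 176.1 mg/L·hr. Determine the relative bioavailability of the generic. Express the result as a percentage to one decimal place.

F_rel = 113.8%

F_rel = (AUC_test/D_test) / (AUC_ref/D_ref)
      = (400.9/300) / (176.1/150)
      = 1.33633 / 1.174 = 1.1383 = 113.83%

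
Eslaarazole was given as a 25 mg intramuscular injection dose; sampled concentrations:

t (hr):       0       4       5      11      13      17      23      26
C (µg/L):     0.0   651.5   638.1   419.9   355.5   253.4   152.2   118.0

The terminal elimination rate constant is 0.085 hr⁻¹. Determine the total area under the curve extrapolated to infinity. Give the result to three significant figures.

Trapezoidal AUC_0→26:
  [0→4]: (0.0+651.5)/2 × 4 = 1303.0
  [4→5]: (651.5+638.1)/2 × 1 = 644.8
  [5→11]: (638.1+419.9)/2 × 6 = 3174.0
  [11→13]: (419.9+355.5)/2 × 2 = 775.4
  [13→17]: (355.5+253.4)/2 × 4 = 1217.8
  [17→23]: (253.4+152.2)/2 × 6 = 1216.8
  [23→26]: (152.2+118.0)/2 × 3 = 405.3
  Sum = 8737.1 µg/L·hr
Extrapolated tail: C_last / k_e = 118.0 / 0.085 = 1388.235
AUC_0→∞ = 8737.1 + 1388.235 = 10125.335 µg/L·hr

AUC = 10100 µg/L·hr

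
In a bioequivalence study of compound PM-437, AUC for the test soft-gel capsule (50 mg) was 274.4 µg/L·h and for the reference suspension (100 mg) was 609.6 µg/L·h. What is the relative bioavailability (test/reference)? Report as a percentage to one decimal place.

F_rel = (AUC_test/D_test) / (AUC_ref/D_ref)
      = (274.4/50) / (609.6/100)
      = 5.488 / 6.096 = 0.9003 = 90.03%

F_rel = 90.0%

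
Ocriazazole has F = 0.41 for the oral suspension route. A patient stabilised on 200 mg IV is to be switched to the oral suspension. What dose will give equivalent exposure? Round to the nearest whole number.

For equal systemic exposure: F × D_ev = D_iv
D_ev = D_iv / F = 200 / 0.41 = 487.805 mg

D_oral = 488 mg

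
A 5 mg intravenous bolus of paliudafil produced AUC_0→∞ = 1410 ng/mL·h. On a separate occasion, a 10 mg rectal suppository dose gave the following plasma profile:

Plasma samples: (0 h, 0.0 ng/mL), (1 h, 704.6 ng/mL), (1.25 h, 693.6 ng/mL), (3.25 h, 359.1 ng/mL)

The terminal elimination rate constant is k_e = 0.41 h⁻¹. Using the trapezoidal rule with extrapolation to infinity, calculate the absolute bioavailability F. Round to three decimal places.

Trapezoidal AUC_0→3.25 (rectal suppository):
  [0→1]: (0.0+704.6)/2 × 1 = 352.3
  [1→1.25]: (704.6+693.6)/2 × 0.25 = 174.775
  [1.25→3.25]: (693.6+359.1)/2 × 2 = 1052.7
  Sum = 1579.775 ng/mL·h
Tail: C_last/k_e = 359.1/0.41 = 875.854
AUC_0→∞ (rectal suppository) = 1579.775 + 875.854 = 2455.629 ng/mL·h
F = (AUC_ev/D_ev)/(AUC_iv/D_iv) = (2455.629/10)/(1410/5) = 245.5629/282 = 0.8708

F = 0.871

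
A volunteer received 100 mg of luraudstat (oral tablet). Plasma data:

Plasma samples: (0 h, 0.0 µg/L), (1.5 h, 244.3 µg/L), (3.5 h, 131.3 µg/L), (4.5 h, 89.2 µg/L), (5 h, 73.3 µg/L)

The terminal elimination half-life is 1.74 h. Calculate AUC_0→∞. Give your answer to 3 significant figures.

Trapezoidal AUC_0→5:
  [0→1.5]: (0.0+244.3)/2 × 1.5 = 183.225
  [1.5→3.5]: (244.3+131.3)/2 × 2 = 375.6
  [3.5→4.5]: (131.3+89.2)/2 × 1 = 110.25
  [4.5→5]: (89.2+73.3)/2 × 0.5 = 40.625
  Sum = 709.7 µg/L·h
k_e = ln2 / t½ = 0.693147 / 1.74 = 0.3984 h^-1
Extrapolated tail: C_last / k_e = 73.3 / 0.3984 = 183.986
AUC_0→∞ = 709.7 + 183.986 = 893.686 µg/L·h

AUC = 894 µg/L·h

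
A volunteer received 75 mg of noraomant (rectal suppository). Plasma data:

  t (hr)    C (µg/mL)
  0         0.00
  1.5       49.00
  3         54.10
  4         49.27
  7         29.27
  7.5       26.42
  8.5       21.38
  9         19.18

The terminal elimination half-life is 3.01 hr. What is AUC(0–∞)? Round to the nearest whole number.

Trapezoidal AUC_0→9:
  [0→1.5]: (0.00+49.00)/2 × 1.5 = 36.75
  [1.5→3]: (49.00+54.10)/2 × 1.5 = 77.325
  [3→4]: (54.10+49.27)/2 × 1 = 51.685
  [4→7]: (49.27+29.27)/2 × 3 = 117.81
  [7→7.5]: (29.27+26.42)/2 × 0.5 = 13.9225
  [7.5→8.5]: (26.42+21.38)/2 × 1 = 23.9
  [8.5→9]: (21.38+19.18)/2 × 0.5 = 10.14
  Sum = 331.5325 µg/mL·hr
k_e = ln2 / t½ = 0.693147 / 3.01 = 0.2303 hr^-1
Extrapolated tail: C_last / k_e = 19.18 / 0.2303 = 83.283
AUC_0→∞ = 331.5325 + 83.283 = 414.8155 µg/mL·hr

AUC = 415 µg/mL·hr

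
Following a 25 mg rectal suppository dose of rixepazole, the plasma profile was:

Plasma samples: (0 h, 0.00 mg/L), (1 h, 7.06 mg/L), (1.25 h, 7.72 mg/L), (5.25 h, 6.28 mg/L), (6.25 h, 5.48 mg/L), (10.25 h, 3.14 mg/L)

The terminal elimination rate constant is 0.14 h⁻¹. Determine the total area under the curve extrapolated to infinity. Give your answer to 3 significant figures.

Trapezoidal AUC_0→10.25:
  [0→1]: (0.00+7.06)/2 × 1 = 3.53
  [1→1.25]: (7.06+7.72)/2 × 0.25 = 1.8475
  [1.25→5.25]: (7.72+6.28)/2 × 4 = 28.0
  [5.25→6.25]: (6.28+5.48)/2 × 1 = 5.88
  [6.25→10.25]: (5.48+3.14)/2 × 4 = 17.24
  Sum = 56.4975 mg/L·h
Extrapolated tail: C_last / k_e = 3.14 / 0.14 = 22.429
AUC_0→∞ = 56.4975 + 22.429 = 78.9265 mg/L·h

AUC = 78.9 mg/L·h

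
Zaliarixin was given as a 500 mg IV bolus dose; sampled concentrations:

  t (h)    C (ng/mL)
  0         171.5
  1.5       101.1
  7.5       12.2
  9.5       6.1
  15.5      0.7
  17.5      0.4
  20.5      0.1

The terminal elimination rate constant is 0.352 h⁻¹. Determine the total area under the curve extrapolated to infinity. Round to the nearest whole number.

Trapezoidal AUC_0→20.5:
  [0→1.5]: (171.5+101.1)/2 × 1.5 = 204.45
  [1.5→7.5]: (101.1+12.2)/2 × 6 = 339.9
  [7.5→9.5]: (12.2+6.1)/2 × 2 = 18.3
  [9.5→15.5]: (6.1+0.7)/2 × 6 = 20.4
  [15.5→17.5]: (0.7+0.4)/2 × 2 = 1.1
  [17.5→20.5]: (0.4+0.1)/2 × 3 = 0.75
  Sum = 584.9 ng/mL·h
Extrapolated tail: C_last / k_e = 0.1 / 0.352 = 0.284
AUC_0→∞ = 584.9 + 0.284 = 585.184 ng/mL·h

AUC = 585 ng/mL·h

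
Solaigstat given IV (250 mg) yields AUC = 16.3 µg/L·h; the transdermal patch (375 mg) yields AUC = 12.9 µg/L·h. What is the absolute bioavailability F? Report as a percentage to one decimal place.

F = 52.8%

F = (AUC_ev / D_ev) / (AUC_iv / D_iv)
  = (12.9/375) / (16.3/250)
  = 0.0344 / 0.0652 = 0.5276
  = 52.76%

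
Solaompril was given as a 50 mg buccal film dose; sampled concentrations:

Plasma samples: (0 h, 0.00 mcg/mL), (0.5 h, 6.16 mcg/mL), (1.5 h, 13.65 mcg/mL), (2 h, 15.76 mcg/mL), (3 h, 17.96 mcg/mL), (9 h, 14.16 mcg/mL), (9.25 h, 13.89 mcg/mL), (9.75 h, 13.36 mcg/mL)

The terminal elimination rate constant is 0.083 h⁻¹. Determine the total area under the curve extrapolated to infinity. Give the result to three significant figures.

Trapezoidal AUC_0→9.75:
  [0→0.5]: (0.00+6.16)/2 × 0.5 = 1.54
  [0.5→1.5]: (6.16+13.65)/2 × 1 = 9.905
  [1.5→2]: (13.65+15.76)/2 × 0.5 = 7.3525
  [2→3]: (15.76+17.96)/2 × 1 = 16.86
  [3→9]: (17.96+14.16)/2 × 6 = 96.36
  [9→9.25]: (14.16+13.89)/2 × 0.25 = 3.50625
  [9.25→9.75]: (13.89+13.36)/2 × 0.5 = 6.8125
  Sum = 142.33625 mcg/mL·h
Extrapolated tail: C_last / k_e = 13.36 / 0.083 = 160.964
AUC_0→∞ = 142.33625 + 160.964 = 303.30025 mcg/mL·h

AUC = 303 mcg/mL·h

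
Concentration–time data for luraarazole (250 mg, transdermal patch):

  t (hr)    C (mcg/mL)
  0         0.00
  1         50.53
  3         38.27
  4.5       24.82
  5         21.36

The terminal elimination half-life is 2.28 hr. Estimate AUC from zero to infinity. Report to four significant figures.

AUC = 243.2 mcg/mL·hr

Trapezoidal AUC_0→5:
  [0→1]: (0.00+50.53)/2 × 1 = 25.265
  [1→3]: (50.53+38.27)/2 × 2 = 88.8
  [3→4.5]: (38.27+24.82)/2 × 1.5 = 47.3175
  [4.5→5]: (24.82+21.36)/2 × 0.5 = 11.545
  Sum = 172.9275 mcg/mL·hr
k_e = ln2 / t½ = 0.693147 / 2.28 = 0.3040 hr^-1
Extrapolated tail: C_last / k_e = 21.36 / 0.304 = 70.263
AUC_0→∞ = 172.9275 + 70.263 = 243.1905 mcg/mL·hr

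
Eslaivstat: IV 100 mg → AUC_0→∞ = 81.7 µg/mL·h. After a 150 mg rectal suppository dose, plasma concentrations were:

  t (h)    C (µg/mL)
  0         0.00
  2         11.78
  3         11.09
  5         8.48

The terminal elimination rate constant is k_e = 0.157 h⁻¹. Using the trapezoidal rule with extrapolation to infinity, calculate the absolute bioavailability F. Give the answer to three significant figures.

Trapezoidal AUC_0→5 (rectal suppository):
  [0→2]: (0.00+11.78)/2 × 2 = 11.78
  [2→3]: (11.78+11.09)/2 × 1 = 11.435
  [3→5]: (11.09+8.48)/2 × 2 = 19.57
  Sum = 42.785 µg/mL·h
Tail: C_last/k_e = 8.48/0.157 = 54.013
AUC_0→∞ (rectal suppository) = 42.785 + 54.013 = 96.798 µg/mL·h
F = (AUC_ev/D_ev)/(AUC_iv/D_iv) = (96.798/150)/(81.7/100) = 0.64532/0.817 = 0.7899

F = 0.790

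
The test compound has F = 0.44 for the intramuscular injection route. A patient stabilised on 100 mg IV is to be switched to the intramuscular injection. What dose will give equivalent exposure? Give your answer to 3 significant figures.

For equal systemic exposure: F × D_ev = D_iv
D_ev = D_iv / F = 100 / 0.44 = 227.273 mg

D_intramuscular = 227 mg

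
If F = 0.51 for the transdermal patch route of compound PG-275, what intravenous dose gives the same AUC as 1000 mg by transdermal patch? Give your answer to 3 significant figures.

D_iv = 510 mg

Systemic exposure from an extravascular dose = F × D_ev, so the equivalent IV dose is F × D_ev.
D_iv = F × D_ev = 0.51 × 1000 = 510 mg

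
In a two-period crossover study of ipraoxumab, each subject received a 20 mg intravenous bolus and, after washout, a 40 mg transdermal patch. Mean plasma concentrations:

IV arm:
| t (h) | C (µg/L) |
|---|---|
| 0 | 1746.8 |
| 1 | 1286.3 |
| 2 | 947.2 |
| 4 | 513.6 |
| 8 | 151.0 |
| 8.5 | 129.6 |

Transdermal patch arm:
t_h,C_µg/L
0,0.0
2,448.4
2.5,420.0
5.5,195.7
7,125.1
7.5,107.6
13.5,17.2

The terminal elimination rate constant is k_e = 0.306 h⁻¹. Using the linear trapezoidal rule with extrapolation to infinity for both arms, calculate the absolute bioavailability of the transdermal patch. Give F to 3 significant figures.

Trapezoidal AUC_0→8.5 (IV):
  [0→1]: (1746.8+1286.3)/2 × 1 = 1516.55
  [1→2]: (1286.3+947.2)/2 × 1 = 1116.75
  [2→4]: (947.2+513.6)/2 × 2 = 1460.8
  [4→8]: (513.6+151.0)/2 × 4 = 1329.2
  [8→8.5]: (151.0+129.6)/2 × 0.5 = 70.15
  Sum = 5493.45 µg/L·h
IV tail: 129.6/0.306 = 423.529; AUC_iv,0→∞ = 5493.45 + 423.529 = 5916.979 µg/L·h
Trapezoidal AUC_0→13.5 (transdermal patch):
  [0→2]: (0.0+448.4)/2 × 2 = 448.4
  [2→2.5]: (448.4+420.0)/2 × 0.5 = 217.1
  [2.5→5.5]: (420.0+195.7)/2 × 3 = 923.55
  [5.5→7]: (195.7+125.1)/2 × 1.5 = 240.6
  [7→7.5]: (125.1+107.6)/2 × 0.5 = 58.175
  [7.5→13.5]: (107.6+17.2)/2 × 6 = 374.4
  Sum = 2262.225 µg/L·h
transdermal patch tail: 17.2/0.306 = 56.209; AUC_ev,0→∞ = 2262.225 + 56.209 = 2318.434 µg/L·h
F = (AUC_ev/D_ev)/(AUC_iv/D_iv) = (2318.434/40)/(5916.979/20) = 57.96085/295.84895 = 0.1959

F = 0.196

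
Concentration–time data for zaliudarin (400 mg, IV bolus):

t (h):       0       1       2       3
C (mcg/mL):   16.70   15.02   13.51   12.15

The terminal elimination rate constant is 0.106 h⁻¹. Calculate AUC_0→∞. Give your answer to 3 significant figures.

AUC = 158 mcg/mL·h

Trapezoidal AUC_0→3:
  [0→1]: (16.70+15.02)/2 × 1 = 15.86
  [1→2]: (15.02+13.51)/2 × 1 = 14.265
  [2→3]: (13.51+12.15)/2 × 1 = 12.83
  Sum = 42.955 mcg/mL·h
Extrapolated tail: C_last / k_e = 12.15 / 0.106 = 114.623
AUC_0→∞ = 42.955 + 114.623 = 157.578 mcg/mL·h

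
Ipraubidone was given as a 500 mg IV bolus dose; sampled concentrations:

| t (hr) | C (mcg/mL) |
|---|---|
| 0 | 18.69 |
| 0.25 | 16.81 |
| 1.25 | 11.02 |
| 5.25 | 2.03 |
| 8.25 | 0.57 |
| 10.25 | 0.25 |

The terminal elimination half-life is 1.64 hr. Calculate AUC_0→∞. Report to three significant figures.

AUC = 49.8 mcg/mL·hr

Trapezoidal AUC_0→10.25:
  [0→0.25]: (18.69+16.81)/2 × 0.25 = 4.4375
  [0.25→1.25]: (16.81+11.02)/2 × 1 = 13.915
  [1.25→5.25]: (11.02+2.03)/2 × 4 = 26.1
  [5.25→8.25]: (2.03+0.57)/2 × 3 = 3.9
  [8.25→10.25]: (0.57+0.25)/2 × 2 = 0.82
  Sum = 49.1725 mcg/mL·hr
k_e = ln2 / t½ = 0.693147 / 1.64 = 0.4227 hr^-1
Extrapolated tail: C_last / k_e = 0.25 / 0.4227 = 0.591
AUC_0→∞ = 49.1725 + 0.591 = 49.7635 mcg/mL·hr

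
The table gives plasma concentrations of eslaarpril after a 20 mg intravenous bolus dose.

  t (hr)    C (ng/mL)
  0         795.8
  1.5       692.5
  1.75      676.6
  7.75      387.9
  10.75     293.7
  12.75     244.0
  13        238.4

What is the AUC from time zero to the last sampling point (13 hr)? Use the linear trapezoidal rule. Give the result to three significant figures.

AUC = 6100 ng/mL·hr

Trapezoidal AUC_0→13:
  [0→1.5]: (795.8+692.5)/2 × 1.5 = 1116.225
  [1.5→1.75]: (692.5+676.6)/2 × 0.25 = 171.1375
  [1.75→7.75]: (676.6+387.9)/2 × 6 = 3193.5
  [7.75→10.75]: (387.9+293.7)/2 × 3 = 1022.4
  [10.75→12.75]: (293.7+244.0)/2 × 2 = 537.7
  [12.75→13]: (244.0+238.4)/2 × 0.25 = 60.3
  Sum = 6101.2625 ng/mL·hr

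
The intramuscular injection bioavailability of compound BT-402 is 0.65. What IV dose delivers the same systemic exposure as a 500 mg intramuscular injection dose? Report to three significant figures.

D_iv = 325 mg

Systemic exposure from an extravascular dose = F × D_ev, so the equivalent IV dose is F × D_ev.
D_iv = F × D_ev = 0.65 × 500 = 325 mg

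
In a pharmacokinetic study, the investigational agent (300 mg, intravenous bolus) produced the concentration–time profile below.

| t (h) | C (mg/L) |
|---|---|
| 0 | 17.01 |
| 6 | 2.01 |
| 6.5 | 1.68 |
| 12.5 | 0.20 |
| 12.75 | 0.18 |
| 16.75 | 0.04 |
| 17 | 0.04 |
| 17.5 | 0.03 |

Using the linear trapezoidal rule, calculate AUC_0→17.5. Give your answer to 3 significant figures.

AUC = 64.1 mg/L·h

Trapezoidal AUC_0→17.5:
  [0→6]: (17.01+2.01)/2 × 6 = 57.06
  [6→6.5]: (2.01+1.68)/2 × 0.5 = 0.9225
  [6.5→12.5]: (1.68+0.20)/2 × 6 = 5.64
  [12.5→12.75]: (0.20+0.18)/2 × 0.25 = 0.0475
  [12.75→16.75]: (0.18+0.04)/2 × 4 = 0.44
  [16.75→17]: (0.04+0.04)/2 × 0.25 = 0.01
  [17→17.5]: (0.04+0.03)/2 × 0.5 = 0.0175
  Sum = 64.1375 mg/L·h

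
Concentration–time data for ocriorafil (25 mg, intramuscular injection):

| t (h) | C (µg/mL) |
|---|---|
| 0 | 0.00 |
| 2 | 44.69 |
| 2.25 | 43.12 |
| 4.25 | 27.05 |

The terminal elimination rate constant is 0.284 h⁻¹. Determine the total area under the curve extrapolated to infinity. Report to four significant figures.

Trapezoidal AUC_0→4.25:
  [0→2]: (0.00+44.69)/2 × 2 = 44.69
  [2→2.25]: (44.69+43.12)/2 × 0.25 = 10.97625
  [2.25→4.25]: (43.12+27.05)/2 × 2 = 70.17
  Sum = 125.83625 µg/mL·h
Extrapolated tail: C_last / k_e = 27.05 / 0.284 = 95.246
AUC_0→∞ = 125.83625 + 95.246 = 221.08225 µg/mL·h

AUC = 221.1 µg/mL·h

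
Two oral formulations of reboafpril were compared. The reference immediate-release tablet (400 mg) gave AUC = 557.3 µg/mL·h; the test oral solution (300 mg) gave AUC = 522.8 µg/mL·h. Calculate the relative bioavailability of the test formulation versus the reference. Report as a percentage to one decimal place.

F_rel = 125.1%

F_rel = (AUC_test/D_test) / (AUC_ref/D_ref)
      = (522.8/300) / (557.3/400)
      = 1.74267 / 1.39325 = 1.2508 = 125.08%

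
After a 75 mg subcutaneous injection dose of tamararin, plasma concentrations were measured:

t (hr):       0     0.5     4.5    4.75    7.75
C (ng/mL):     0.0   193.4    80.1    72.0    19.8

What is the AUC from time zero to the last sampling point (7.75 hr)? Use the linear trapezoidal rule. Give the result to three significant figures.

AUC = 752 ng/mL·hr

Trapezoidal AUC_0→7.75:
  [0→0.5]: (0.0+193.4)/2 × 0.5 = 48.35
  [0.5→4.5]: (193.4+80.1)/2 × 4 = 547.0
  [4.5→4.75]: (80.1+72.0)/2 × 0.25 = 19.0125
  [4.75→7.75]: (72.0+19.8)/2 × 3 = 137.7
  Sum = 752.0625 ng/mL·hr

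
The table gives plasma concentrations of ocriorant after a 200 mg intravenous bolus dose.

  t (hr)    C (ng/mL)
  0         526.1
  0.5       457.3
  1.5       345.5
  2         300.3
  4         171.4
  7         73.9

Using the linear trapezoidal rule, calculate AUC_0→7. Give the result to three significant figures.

AUC = 1650 ng/mL·hr

Trapezoidal AUC_0→7:
  [0→0.5]: (526.1+457.3)/2 × 0.5 = 245.85
  [0.5→1.5]: (457.3+345.5)/2 × 1 = 401.4
  [1.5→2]: (345.5+300.3)/2 × 0.5 = 161.45
  [2→4]: (300.3+171.4)/2 × 2 = 471.7
  [4→7]: (171.4+73.9)/2 × 3 = 367.95
  Sum = 1648.35 ng/mL·hr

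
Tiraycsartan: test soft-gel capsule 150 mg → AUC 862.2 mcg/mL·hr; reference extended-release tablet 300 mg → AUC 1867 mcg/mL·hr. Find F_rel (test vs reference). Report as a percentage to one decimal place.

F_rel = 92.4%

F_rel = (AUC_test/D_test) / (AUC_ref/D_ref)
      = (862.2/150) / (1867/300)
      = 5.748 / 6.22333 = 0.9236 = 92.36%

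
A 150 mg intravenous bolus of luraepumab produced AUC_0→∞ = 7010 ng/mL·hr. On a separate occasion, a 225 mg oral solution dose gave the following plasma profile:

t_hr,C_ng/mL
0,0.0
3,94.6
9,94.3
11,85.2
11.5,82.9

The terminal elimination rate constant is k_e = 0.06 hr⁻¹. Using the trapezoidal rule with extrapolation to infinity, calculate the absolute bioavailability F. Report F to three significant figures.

Trapezoidal AUC_0→11.5 (oral solution):
  [0→3]: (0.0+94.6)/2 × 3 = 141.9
  [3→9]: (94.6+94.3)/2 × 6 = 566.7
  [9→11]: (94.3+85.2)/2 × 2 = 179.5
  [11→11.5]: (85.2+82.9)/2 × 0.5 = 42.025
  Sum = 930.125 ng/mL·hr
Tail: C_last/k_e = 82.9/0.06 = 1381.667
AUC_0→∞ (oral solution) = 930.125 + 1381.667 = 2311.792 ng/mL·hr
F = (AUC_ev/D_ev)/(AUC_iv/D_iv) = (2311.792/225)/(7010/150) = 10.2746/46.7333 = 0.2199

F = 0.220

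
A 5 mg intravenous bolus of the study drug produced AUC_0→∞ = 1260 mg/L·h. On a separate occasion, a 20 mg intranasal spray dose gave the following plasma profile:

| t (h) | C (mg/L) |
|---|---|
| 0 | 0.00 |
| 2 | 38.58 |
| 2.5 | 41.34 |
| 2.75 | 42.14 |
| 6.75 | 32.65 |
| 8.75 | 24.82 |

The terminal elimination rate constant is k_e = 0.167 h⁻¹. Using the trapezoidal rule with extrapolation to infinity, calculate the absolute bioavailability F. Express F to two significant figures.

F = 0.084

Trapezoidal AUC_0→8.75 (intranasal spray):
  [0→2]: (0.00+38.58)/2 × 2 = 38.58
  [2→2.5]: (38.58+41.34)/2 × 0.5 = 19.98
  [2.5→2.75]: (41.34+42.14)/2 × 0.25 = 10.435
  [2.75→6.75]: (42.14+32.65)/2 × 4 = 149.58
  [6.75→8.75]: (32.65+24.82)/2 × 2 = 57.47
  Sum = 276.045 mg/L·h
Tail: C_last/k_e = 24.82/0.167 = 148.623
AUC_0→∞ (intranasal spray) = 276.045 + 148.623 = 424.668 mg/L·h
F = (AUC_ev/D_ev)/(AUC_iv/D_iv) = (424.668/20)/(1260/5) = 21.2334/252 = 0.0843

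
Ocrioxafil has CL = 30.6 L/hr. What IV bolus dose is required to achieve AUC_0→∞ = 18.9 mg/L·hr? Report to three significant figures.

Dose_iv = CL × AUC_0→∞
     = 30.6 × 18.9 = 578.34 mg

Dose = 578 mg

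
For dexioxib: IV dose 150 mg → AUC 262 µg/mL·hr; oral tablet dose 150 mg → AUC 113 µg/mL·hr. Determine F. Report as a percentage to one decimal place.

F = (AUC_ev / D_ev) / (AUC_iv / D_iv)
  = (113/150) / (262/150)
  = 0.753333 / 1.74667 = 0.4313
  = 43.13%

F = 43.1%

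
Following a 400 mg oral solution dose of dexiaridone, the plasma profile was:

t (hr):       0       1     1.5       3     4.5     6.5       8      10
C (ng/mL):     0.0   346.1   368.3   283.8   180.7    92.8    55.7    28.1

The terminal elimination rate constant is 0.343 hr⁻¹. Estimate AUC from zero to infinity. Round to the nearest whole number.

AUC = 1740 ng/mL·hr

Trapezoidal AUC_0→10:
  [0→1]: (0.0+346.1)/2 × 1 = 173.05
  [1→1.5]: (346.1+368.3)/2 × 0.5 = 178.6
  [1.5→3]: (368.3+283.8)/2 × 1.5 = 489.075
  [3→4.5]: (283.8+180.7)/2 × 1.5 = 348.375
  [4.5→6.5]: (180.7+92.8)/2 × 2 = 273.5
  [6.5→8]: (92.8+55.7)/2 × 1.5 = 111.375
  [8→10]: (55.7+28.1)/2 × 2 = 83.8
  Sum = 1657.775 ng/mL·hr
Extrapolated tail: C_last / k_e = 28.1 / 0.343 = 81.924
AUC_0→∞ = 1657.775 + 81.924 = 1739.699 ng/mL·hr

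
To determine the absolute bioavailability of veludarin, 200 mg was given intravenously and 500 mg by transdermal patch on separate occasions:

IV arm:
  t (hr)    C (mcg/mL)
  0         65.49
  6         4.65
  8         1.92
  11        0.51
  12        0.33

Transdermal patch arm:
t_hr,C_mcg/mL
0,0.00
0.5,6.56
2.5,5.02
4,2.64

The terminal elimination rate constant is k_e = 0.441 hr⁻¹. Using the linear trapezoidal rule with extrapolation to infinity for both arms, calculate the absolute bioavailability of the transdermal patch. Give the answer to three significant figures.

F = 0.0450

Trapezoidal AUC_0→12 (IV):
  [0→6]: (65.49+4.65)/2 × 6 = 210.42
  [6→8]: (4.65+1.92)/2 × 2 = 6.57
  [8→11]: (1.92+0.51)/2 × 3 = 3.645
  [11→12]: (0.51+0.33)/2 × 1 = 0.42
  Sum = 221.055 mcg/mL·hr
IV tail: 0.33/0.441 = 0.748; AUC_iv,0→∞ = 221.055 + 0.748 = 221.803 mcg/mL·hr
Trapezoidal AUC_0→4 (transdermal patch):
  [0→0.5]: (0.00+6.56)/2 × 0.5 = 1.64
  [0.5→2.5]: (6.56+5.02)/2 × 2 = 11.58
  [2.5→4]: (5.02+2.64)/2 × 1.5 = 5.745
  Sum = 18.965 mcg/mL·hr
transdermal patch tail: 2.64/0.441 = 5.986; AUC_ev,0→∞ = 18.965 + 5.986 = 24.951 mcg/mL·hr
F = (AUC_ev/D_ev)/(AUC_iv/D_iv) = (24.951/500)/(221.803/200) = 0.049902/1.109015 = 0.0450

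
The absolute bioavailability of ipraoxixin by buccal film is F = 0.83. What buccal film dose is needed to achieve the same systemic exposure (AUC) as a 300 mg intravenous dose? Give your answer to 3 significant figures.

For equal systemic exposure: F × D_ev = D_iv
D_ev = D_iv / F = 300 / 0.83 = 361.446 mg

D_buccal = 361 mg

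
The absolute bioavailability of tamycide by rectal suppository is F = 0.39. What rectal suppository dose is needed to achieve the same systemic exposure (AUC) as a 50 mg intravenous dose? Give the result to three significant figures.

For equal systemic exposure: F × D_ev = D_iv
D_ev = D_iv / F = 50 / 0.39 = 128.205 mg

D_rectal = 128 mg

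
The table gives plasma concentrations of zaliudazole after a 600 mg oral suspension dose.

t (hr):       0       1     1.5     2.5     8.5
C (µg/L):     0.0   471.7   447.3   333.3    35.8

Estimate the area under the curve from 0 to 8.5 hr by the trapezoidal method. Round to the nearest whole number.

AUC = 1963 µg/L·hr

Trapezoidal AUC_0→8.5:
  [0→1]: (0.0+471.7)/2 × 1 = 235.85
  [1→1.5]: (471.7+447.3)/2 × 0.5 = 229.75
  [1.5→2.5]: (447.3+333.3)/2 × 1 = 390.3
  [2.5→8.5]: (333.3+35.8)/2 × 6 = 1107.3
  Sum = 1963.2 µg/L·hr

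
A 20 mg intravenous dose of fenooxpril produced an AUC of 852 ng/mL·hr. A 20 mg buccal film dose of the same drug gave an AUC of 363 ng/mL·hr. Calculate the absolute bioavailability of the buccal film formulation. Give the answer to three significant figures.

F = 0.426

F = (AUC_ev / D_ev) / (AUC_iv / D_iv)
  = (363/20) / (852/20)
  = 18.15 / 42.6 = 0.4261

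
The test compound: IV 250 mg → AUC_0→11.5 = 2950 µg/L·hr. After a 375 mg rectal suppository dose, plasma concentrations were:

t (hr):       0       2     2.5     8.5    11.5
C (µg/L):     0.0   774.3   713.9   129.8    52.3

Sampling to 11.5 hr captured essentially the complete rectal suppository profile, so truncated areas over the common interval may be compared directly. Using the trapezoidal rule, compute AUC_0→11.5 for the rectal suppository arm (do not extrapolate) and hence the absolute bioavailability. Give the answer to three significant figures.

Trapezoidal AUC_0→11.5 (rectal suppository):
  [0→2]: (0.0+774.3)/2 × 2 = 774.3
  [2→2.5]: (774.3+713.9)/2 × 0.5 = 372.05
  [2.5→8.5]: (713.9+129.8)/2 × 6 = 2531.1
  [8.5→11.5]: (129.8+52.3)/2 × 3 = 273.15
  Sum = 3950.6 µg/L·hr
F = (AUC_ev/D_ev)/(AUC_iv/D_iv) = (3950.6/375)/(2950/250) = 10.5349/11.8 = 0.8928

F = 0.893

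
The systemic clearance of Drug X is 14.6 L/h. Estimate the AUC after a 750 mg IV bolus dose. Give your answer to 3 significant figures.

AUC_0→∞ = Dose_iv / CL
        = 750 / 14.6 = 51.3699 mg/L·h

AUC = 51.4 mg/L·h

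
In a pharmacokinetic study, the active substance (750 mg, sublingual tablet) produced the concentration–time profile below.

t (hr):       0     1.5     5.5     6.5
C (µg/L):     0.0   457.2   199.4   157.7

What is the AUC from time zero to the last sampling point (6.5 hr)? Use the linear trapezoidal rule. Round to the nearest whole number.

Trapezoidal AUC_0→6.5:
  [0→1.5]: (0.0+457.2)/2 × 1.5 = 342.9
  [1.5→5.5]: (457.2+199.4)/2 × 4 = 1313.2
  [5.5→6.5]: (199.4+157.7)/2 × 1 = 178.55
  Sum = 1834.65 µg/L·hr

AUC = 1835 µg/L·hr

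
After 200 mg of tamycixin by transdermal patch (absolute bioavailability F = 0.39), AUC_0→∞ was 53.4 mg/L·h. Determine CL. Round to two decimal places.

CL = 1.46 L/h

CL = F × Dose / AUC_0→∞
   = 0.39 × 200 / 53.4 = 1.46067 L/h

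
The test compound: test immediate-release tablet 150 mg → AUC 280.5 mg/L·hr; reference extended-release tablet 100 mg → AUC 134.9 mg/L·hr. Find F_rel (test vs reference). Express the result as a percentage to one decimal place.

F_rel = 138.6%

F_rel = (AUC_test/D_test) / (AUC_ref/D_ref)
      = (280.5/150) / (134.9/100)
      = 1.87 / 1.349 = 1.3862 = 138.62%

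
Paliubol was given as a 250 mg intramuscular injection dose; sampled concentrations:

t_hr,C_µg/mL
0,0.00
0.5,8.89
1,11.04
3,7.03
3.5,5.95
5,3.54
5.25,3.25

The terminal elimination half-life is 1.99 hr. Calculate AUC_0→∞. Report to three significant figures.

Trapezoidal AUC_0→5.25:
  [0→0.5]: (0.00+8.89)/2 × 0.5 = 2.2225
  [0.5→1]: (8.89+11.04)/2 × 0.5 = 4.9825
  [1→3]: (11.04+7.03)/2 × 2 = 18.07
  [3→3.5]: (7.03+5.95)/2 × 0.5 = 3.245
  [3.5→5]: (5.95+3.54)/2 × 1.5 = 7.1175
  [5→5.25]: (3.54+3.25)/2 × 0.25 = 0.84875
  Sum = 36.48625 µg/mL·hr
k_e = ln2 / t½ = 0.693147 / 1.99 = 0.3483 hr^-1
Extrapolated tail: C_last / k_e = 3.25 / 0.3483 = 9.331
AUC_0→∞ = 36.48625 + 9.331 = 45.81725 µg/mL·hr

AUC = 45.8 µg/mL·hr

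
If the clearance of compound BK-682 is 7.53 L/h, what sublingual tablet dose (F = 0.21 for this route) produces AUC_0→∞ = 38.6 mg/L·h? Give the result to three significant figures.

Dose = 1380 mg

Dose = CL × AUC_0→∞ / F
     = 7.53 × 38.6 / 0.21 = 1384.09 mg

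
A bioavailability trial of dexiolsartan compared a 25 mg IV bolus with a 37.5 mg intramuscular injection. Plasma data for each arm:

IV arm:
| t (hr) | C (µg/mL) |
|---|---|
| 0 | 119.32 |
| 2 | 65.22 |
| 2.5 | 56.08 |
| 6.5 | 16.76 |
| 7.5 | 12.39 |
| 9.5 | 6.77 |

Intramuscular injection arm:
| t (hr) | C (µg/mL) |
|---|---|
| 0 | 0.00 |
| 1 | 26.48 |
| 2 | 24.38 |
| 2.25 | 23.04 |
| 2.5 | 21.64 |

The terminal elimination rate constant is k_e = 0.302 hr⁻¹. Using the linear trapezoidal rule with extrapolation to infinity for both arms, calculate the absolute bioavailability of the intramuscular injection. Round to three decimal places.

F = 0.195

Trapezoidal AUC_0→9.5 (IV):
  [0→2]: (119.32+65.22)/2 × 2 = 184.54
  [2→2.5]: (65.22+56.08)/2 × 0.5 = 30.325
  [2.5→6.5]: (56.08+16.76)/2 × 4 = 145.68
  [6.5→7.5]: (16.76+12.39)/2 × 1 = 14.575
  [7.5→9.5]: (12.39+6.77)/2 × 2 = 19.16
  Sum = 394.28 µg/mL·hr
IV tail: 6.77/0.302 = 22.417; AUC_iv,0→∞ = 394.28 + 22.417 = 416.697 µg/mL·hr
Trapezoidal AUC_0→2.5 (intramuscular injection):
  [0→1]: (0.00+26.48)/2 × 1 = 13.24
  [1→2]: (26.48+24.38)/2 × 1 = 25.43
  [2→2.25]: (24.38+23.04)/2 × 0.25 = 5.9275
  [2.25→2.5]: (23.04+21.64)/2 × 0.25 = 5.585
  Sum = 50.1825 µg/mL·hr
intramuscular injection tail: 21.64/0.302 = 71.656; AUC_ev,0→∞ = 50.1825 + 71.656 = 121.8385 µg/mL·hr
F = (AUC_ev/D_ev)/(AUC_iv/D_iv) = (121.8385/37.5)/(416.697/25) = 3.24903/16.66788 = 0.1949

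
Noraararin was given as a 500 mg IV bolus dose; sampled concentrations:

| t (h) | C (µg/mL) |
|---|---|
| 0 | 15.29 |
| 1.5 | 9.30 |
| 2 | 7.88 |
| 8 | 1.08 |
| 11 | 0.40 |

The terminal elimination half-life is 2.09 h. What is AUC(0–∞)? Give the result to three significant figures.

AUC = 53.0 µg/mL·h

Trapezoidal AUC_0→11:
  [0→1.5]: (15.29+9.30)/2 × 1.5 = 18.4425
  [1.5→2]: (9.30+7.88)/2 × 0.5 = 4.295
  [2→8]: (7.88+1.08)/2 × 6 = 26.88
  [8→11]: (1.08+0.40)/2 × 3 = 2.22
  Sum = 51.8375 µg/mL·h
k_e = ln2 / t½ = 0.693147 / 2.09 = 0.3316 h^-1
Extrapolated tail: C_last / k_e = 0.40 / 0.3316 = 1.206
AUC_0→∞ = 51.8375 + 1.206 = 53.0435 µg/mL·h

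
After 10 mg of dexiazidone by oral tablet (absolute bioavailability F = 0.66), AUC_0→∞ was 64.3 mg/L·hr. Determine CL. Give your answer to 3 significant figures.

CL = 0.103 L/hr

CL = F × Dose / AUC_0→∞
   = 0.66 × 10 / 64.3 = 0.102644 L/hr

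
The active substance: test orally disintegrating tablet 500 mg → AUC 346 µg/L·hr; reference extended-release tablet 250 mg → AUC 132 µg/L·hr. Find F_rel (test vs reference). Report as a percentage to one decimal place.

F_rel = (AUC_test/D_test) / (AUC_ref/D_ref)
      = (346/500) / (132/250)
      = 0.692 / 0.528 = 1.3106 = 131.06%

F_rel = 131.1%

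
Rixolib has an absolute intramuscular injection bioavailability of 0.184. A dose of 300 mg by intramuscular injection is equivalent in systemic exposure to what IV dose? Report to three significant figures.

D_iv = 55.2 mg

Systemic exposure from an extravascular dose = F × D_ev, so the equivalent IV dose is F × D_ev.
D_iv = F × D_ev = 0.184 × 300 = 55.2 mg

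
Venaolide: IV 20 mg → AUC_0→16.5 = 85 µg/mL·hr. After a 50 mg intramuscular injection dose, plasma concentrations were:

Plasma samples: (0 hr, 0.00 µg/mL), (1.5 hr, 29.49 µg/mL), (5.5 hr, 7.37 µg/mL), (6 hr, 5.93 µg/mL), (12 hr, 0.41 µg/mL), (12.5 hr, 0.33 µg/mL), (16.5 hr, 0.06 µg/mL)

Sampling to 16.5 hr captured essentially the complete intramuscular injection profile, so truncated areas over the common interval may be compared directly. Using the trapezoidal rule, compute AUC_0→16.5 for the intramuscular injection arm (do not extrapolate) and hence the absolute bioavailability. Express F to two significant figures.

Trapezoidal AUC_0→16.5 (intramuscular injection):
  [0→1.5]: (0.00+29.49)/2 × 1.5 = 22.1175
  [1.5→5.5]: (29.49+7.37)/2 × 4 = 73.72
  [5.5→6]: (7.37+5.93)/2 × 0.5 = 3.325
  [6→12]: (5.93+0.41)/2 × 6 = 19.02
  [12→12.5]: (0.41+0.33)/2 × 0.5 = 0.185
  [12.5→16.5]: (0.33+0.06)/2 × 4 = 0.78
  Sum = 119.1475 µg/mL·hr
F = (AUC_ev/D_ev)/(AUC_iv/D_iv) = (119.1475/50)/(85/20) = 2.38295/4.25 = 0.5607

F = 0.56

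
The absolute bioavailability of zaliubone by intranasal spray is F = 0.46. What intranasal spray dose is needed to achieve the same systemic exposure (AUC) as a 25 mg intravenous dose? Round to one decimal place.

D_intranasal = 54.3 mg

For equal systemic exposure: F × D_ev = D_iv
D_ev = D_iv / F = 25 / 0.46 = 54.3478 mg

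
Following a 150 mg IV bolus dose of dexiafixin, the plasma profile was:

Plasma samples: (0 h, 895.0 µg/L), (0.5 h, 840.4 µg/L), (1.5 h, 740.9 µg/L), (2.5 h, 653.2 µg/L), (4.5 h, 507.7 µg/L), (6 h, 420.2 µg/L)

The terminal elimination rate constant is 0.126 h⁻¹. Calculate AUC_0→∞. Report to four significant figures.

Trapezoidal AUC_0→6:
  [0→0.5]: (895.0+840.4)/2 × 0.5 = 433.85
  [0.5→1.5]: (840.4+740.9)/2 × 1 = 790.65
  [1.5→2.5]: (740.9+653.2)/2 × 1 = 697.05
  [2.5→4.5]: (653.2+507.7)/2 × 2 = 1160.9
  [4.5→6]: (507.7+420.2)/2 × 1.5 = 695.925
  Sum = 3778.375 µg/L·h
Extrapolated tail: C_last / k_e = 420.2 / 0.126 = 3334.921
AUC_0→∞ = 3778.375 + 3334.921 = 7113.296 µg/L·h

AUC = 7113 µg/L·h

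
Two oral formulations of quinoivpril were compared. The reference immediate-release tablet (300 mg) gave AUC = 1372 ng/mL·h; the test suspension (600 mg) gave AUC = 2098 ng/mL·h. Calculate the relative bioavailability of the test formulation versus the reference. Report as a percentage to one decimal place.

F_rel = (AUC_test/D_test) / (AUC_ref/D_ref)
      = (2098/600) / (1372/300)
      = 3.49667 / 4.57333 = 0.7646 = 76.46%

F_rel = 76.5%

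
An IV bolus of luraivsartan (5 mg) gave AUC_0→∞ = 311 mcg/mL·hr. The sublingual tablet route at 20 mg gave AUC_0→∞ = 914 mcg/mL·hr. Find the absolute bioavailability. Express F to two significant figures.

F = 0.73

F = (AUC_ev / D_ev) / (AUC_iv / D_iv)
  = (914/20) / (311/5)
  = 45.7 / 62.2 = 0.7347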